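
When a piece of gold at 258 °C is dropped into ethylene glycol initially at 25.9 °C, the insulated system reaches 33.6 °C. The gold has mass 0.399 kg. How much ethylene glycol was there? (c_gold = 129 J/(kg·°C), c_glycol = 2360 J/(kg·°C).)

m ≈ 0.636 kg

Heat lost by the gold = heat gained by the glycol:
0.399·129·(258 − 33.6) = m·2360·(33.6 − 25.9)
18172 m = 11550  ⇒  m ≈ 0.6356 kg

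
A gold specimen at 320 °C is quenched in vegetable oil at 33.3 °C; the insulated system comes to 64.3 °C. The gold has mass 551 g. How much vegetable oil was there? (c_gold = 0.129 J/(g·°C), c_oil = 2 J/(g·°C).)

Heat lost by the gold = heat gained by the oil:
551·0.129·(320 − 64.3) = m·2·(64.3 − 33.3)
62 m = 18175  ⇒  m ≈ 293.1 g

m ≈ 293 g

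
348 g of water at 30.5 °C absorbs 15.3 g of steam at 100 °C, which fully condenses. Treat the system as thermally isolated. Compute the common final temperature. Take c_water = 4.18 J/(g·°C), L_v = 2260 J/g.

Let T be the final temperature. ΣQ_i = 0:
condense steam: −15.3·2260 = −34578; condensate cools 100→T: 15.3·4.18·(T − 100) = 63.95(T − 100); water warms: 348·4.18·(T − 30.5) = 1454.6(T − 30.5)
1518.6 T = 34578 + 6395.4 + 44367 = 85340
T ≈ 56.20 °C (< 100 °C, so full condensation is consistent).

T_f ≈ 56.2 °C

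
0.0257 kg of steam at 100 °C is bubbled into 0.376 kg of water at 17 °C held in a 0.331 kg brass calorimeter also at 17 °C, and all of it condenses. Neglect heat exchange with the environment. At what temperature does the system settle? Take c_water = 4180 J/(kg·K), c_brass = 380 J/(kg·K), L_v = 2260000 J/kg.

T_f ≈ 54.1 °C

Net heat exchanged in the isolated system is zero:
condense steam: −0.0257·2260000 = −58082
  condensate cools 100→T: 0.0257·4180·(T − 100) = 107.43(T − 100)
  original water: 1571.7(T − 17)
  cup: 125.78(T − 17)
1804.9 T = 58082 + 10743 + 28857 = 97681
T ≈ 54.12 °C, under the boiling point, so the assumption holds.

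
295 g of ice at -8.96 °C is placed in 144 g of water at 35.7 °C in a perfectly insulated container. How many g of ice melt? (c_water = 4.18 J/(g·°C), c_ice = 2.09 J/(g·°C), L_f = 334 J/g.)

Water can give up m c ΔT = 144×4.18×35.7 = 21489 J before reaching 0 °C.
Warming the ice to 0 °C takes 295×2.09×8.96 = 5524.3 J, leaving 15964 J for melting.
Melting all 295 g of ice would need 295×334 = 98530 J.
That's not enough to melt it all — equilibrium is at 0 °C with ice remaining.
m_melted×334 = 15964  ⇒  m_melted ≈ 47.8 g.

m_melted ≈ 47.8 g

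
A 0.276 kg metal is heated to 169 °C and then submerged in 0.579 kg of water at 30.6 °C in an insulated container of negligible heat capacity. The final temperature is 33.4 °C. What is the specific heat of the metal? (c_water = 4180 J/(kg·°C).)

c ≈ 181 J/(kg·°C)

m_s c (T_s − T_f) = m_water c_water (T_f − T_0):
0.276·c·(169 − 33.4) = 0.579·4180·(33.4 − 30.6)
37.43 c = 6776.6  ⇒  c ≈ 181.1 J/(kg·°C)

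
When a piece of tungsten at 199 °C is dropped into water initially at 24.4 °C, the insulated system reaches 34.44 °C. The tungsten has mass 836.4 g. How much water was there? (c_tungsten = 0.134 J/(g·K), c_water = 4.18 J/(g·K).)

|Q_tungsten| = |Q_water|:
836.4·0.134·(199 − 34.44) = m·4.18·(34.44 − 24.4)
41.97 m = 18443  ⇒  m ≈ 439.5 g

m ≈ 439 g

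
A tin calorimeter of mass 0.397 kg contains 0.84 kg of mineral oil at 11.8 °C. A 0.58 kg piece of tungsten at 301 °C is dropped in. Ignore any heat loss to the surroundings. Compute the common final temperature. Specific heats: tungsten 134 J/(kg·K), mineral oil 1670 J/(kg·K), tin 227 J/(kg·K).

Conservation of energy gives ΣQ = 0:
0.58*134*(T − 301) + 0.84*1670*(T − 11.8) + 0.397*227*(T − 11.8) = 0
77.72(T − 301) + 1402.8(T − 11.8) + 90.12(T − 11.8) = 0
(77.72 + 1402.8 + 90.12) T = 77.72*301 + 1402.8*11.8 + 90.12*11.8
T = 41010 / 1570.6 = 26.1 °C

T_f ≈ 26.1 °C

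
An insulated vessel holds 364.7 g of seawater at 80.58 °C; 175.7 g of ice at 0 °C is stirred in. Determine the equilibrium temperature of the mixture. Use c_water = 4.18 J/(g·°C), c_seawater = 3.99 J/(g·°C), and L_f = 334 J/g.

Setting the total heat transfer to zero:
latent heat to melt: 175.7×334 = 58684
  meltwater 0→T: 175.7×4.18×T = 734.43 T
  seawater cools: 364.7×3.99×(T − 80.58) = 1455.2(T − 80.58)
2189.6 T = 117256 − 58684 = 58572
T ≈ 26.75 °C (positive, so assuming full melt was valid).

T_f ≈ 26.8 °C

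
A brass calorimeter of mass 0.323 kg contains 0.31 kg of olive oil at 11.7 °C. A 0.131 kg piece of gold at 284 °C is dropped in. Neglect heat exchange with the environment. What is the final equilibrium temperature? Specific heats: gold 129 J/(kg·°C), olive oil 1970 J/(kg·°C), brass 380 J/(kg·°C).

T_f ≈ 17.8 °C

Net heat exchanged in the isolated system is zero:
0.131·129·(T − 284) + 0.31·1970·(T − 11.7) + 0.323·380·(T − 11.7) = 0
16.9(T − 284) + 610.7(T − 11.7) + 122.74(T − 11.7) = 0
(16.9 + 610.7 + 122.74) T = 16.9·284 + 610.7·11.7 + 122.74·11.7
T = 13381/750.34 ≈ 17.83 °C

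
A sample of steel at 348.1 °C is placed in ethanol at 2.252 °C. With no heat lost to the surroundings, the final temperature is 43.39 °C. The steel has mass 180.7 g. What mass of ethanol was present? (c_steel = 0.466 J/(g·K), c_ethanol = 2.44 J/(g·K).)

Let T be the final temperature. ΣQ_i = 0:
180.7×0.466×(43.39 − 348.1) + m×2.44×(43.39 − 2.252) = 0
100.38 m = 25658
m = 25658/100.38 ≈ 255.6 g

m ≈ 256 g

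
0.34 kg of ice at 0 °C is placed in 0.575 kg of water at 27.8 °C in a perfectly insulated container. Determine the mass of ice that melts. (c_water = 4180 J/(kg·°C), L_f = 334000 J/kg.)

Water can give up m c ΔT = 0.575·4180·27.8 = 66817 J before reaching 0 °C.
To melt every bit of ice: 0.34·334000 = 113560 J.
Since 66817 < 113560 J, not all the ice melts; equilibrium is at 0 °C.
m_melt = 66817 / L_f = 0.2001 kg.

m_melted ≈ 0.2 kg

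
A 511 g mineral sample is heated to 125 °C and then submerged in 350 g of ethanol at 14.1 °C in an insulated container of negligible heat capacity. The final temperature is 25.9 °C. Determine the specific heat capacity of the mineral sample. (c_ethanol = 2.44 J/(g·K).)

m_s c (T_s − T_f) = m_ethanol c_ethanol (T_f − T_0):
511·c·(125 − 25.9) = 350·2.44·(25.9 − 14.1)
50640 c = 10077  ⇒  c ≈ 0.199 J/(g·K)

c ≈ 0.199 J/(g·K)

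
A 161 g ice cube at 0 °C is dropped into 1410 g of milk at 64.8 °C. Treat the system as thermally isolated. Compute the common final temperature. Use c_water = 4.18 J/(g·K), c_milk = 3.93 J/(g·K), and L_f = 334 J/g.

Setting the total heat transfer to zero:
fusion: m_ice L_f = 161·334 = 53774
  meltwater 0→T: 161·4.18·T = 672.98 T
  milk cools: 1410·3.93·(T − 64.8) = 5541.3(T − 64.8)
6214.3 T = 359076 − 53774 = 305302
T ≈ 49.13 °C — above 0 °C, consistent with complete melting.

T_f ≈ 49.1 °C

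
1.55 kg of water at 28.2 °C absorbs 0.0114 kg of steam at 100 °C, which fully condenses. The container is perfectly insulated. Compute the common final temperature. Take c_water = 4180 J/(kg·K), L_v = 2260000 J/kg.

Net heat exchanged in the isolated system is zero:
latent heat released on condensation: 0.0114×2260000 = 25764
  condensate cools 100→T: 0.0114×4180×(T − 100) = 47.65(T − 100)
  original water: 6479(T − 28.2)
6526.7 T = 25764 + 4765.2 + 182708 = 213237
T ≈ 32.67 °C — below 100 °C, confirming all the steam condensed.

T_f ≈ 32.7 °C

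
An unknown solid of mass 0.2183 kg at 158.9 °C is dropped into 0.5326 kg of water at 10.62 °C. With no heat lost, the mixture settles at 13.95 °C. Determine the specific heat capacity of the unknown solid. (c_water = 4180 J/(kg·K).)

c ≈ 234 J/(kg·K)

Heat lost by the unknown solid = heat gained by the water:
0.2183×c×(158.9 − 13.95) = 0.5326×4180×(13.95 − 10.62)
31.64 c = 7413.5  ⇒  c ≈ 234.3 J/(kg·K)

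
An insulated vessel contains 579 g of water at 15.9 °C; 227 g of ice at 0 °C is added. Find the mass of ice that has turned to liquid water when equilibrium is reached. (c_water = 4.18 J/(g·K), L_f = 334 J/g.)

Water can give up m c ΔT = 579·4.18·15.9 = 38481 J before reaching 0 °C.
Fully melting the ice requires m_ice L_f = 227·334 = 75818 J.
38481 J < 75818 J, so only part of the ice melts and the system sits at 0 °C.
Mass melted = 38481/334 ≈ 115.2 g.

m_melted ≈ 115 g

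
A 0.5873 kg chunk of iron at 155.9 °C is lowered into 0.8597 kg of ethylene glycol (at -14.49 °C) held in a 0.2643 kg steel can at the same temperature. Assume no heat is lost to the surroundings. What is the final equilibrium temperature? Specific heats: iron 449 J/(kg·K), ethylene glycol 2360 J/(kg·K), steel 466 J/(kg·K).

T_f = Σ m_i c_i T_i / Σ m_i c_i:
T_f = (263.7*155.9 + 2028.9*(-14.49) + 123.16*(-14.49)) / (263.7 + 2028.9 + 123.16)
    = 9927.2 / 2415.8 ≈ 4.11 °C

T_f ≈ 4.1 °C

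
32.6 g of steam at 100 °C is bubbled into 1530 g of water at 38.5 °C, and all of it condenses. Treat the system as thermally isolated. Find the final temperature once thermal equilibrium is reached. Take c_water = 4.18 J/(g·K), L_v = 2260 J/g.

T_f ≈ 51.1 °C

Let T be the final temperature. ΣQ_i = 0:
steam→water at 100 °C releases m L_v = 32.6×2260 = 73676
  condensed water 100 °C→T: 136.27(T − 100)
  water warms: 1530×4.18×(T − 38.5) = 6395.4(T − 38.5)
6531.7 T = 73676 + 13627 + 246223 = 333526
T ≈ 51.06 °C (< 100 °C, so full condensation is consistent).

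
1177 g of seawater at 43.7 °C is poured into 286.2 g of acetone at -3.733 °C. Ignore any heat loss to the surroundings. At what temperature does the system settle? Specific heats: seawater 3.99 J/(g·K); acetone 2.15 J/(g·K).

T_f ≈ 38.2 °C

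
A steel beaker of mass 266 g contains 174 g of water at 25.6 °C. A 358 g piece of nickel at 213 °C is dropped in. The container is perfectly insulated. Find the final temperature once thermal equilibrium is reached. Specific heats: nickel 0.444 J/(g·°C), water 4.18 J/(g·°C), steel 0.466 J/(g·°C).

T_f ≈ 55.1 °C

Let T be the final temperature. ΣQ_i = 0:
358*0.444*(T − 213) + 174*4.18*(T − 25.6) + 266*0.466*(T − 25.6) = 0
158.95(T − 213) + 727.32(T − 25.6) + 123.96(T − 25.6) = 0
(158.95 + 727.32 + 123.96) T = 158.95*213 + 727.32*25.6 + 123.96*25.6
T ≈ 55.09 °C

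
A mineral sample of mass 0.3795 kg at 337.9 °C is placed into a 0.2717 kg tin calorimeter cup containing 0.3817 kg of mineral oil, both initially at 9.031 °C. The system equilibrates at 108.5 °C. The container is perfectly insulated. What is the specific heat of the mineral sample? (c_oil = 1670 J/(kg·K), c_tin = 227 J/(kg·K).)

Net heat exchanged in the isolated system is zero:
0.3795·c·(108.5 − 337.9) + 0.3817·1670·(108.5 − 9.031) + 0.2717·227·(108.5 − 9.031) = 0
-87.06 c = -69540
c = -69540/-87.06 ≈ 798.8 J/(kg·K)

c ≈ 799 J/(kg·K)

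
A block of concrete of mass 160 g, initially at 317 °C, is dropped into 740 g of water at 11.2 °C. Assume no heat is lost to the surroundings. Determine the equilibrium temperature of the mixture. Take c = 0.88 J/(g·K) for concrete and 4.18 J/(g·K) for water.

T_f ≈ 24.5 °C

|Q_concrete| = |Q_water|:
160·0.88·(317 − T) = 740·4.18·(T − 11.2)
140.8(317 − T) = 3093.2(T − 11.2)
3234 T = 79277  ⇒  T ≈ 24.51 °C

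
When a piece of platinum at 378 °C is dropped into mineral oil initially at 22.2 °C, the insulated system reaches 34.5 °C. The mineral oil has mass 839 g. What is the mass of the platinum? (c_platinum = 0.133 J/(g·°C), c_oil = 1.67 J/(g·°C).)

Setting the total heat transfer to zero:
m·0.133·(34.5 − 378) + 839·1.67·(34.5 − 22.2) = 0
-45.69 m = -17234
m = -17234/-45.69 ≈ 377.2 g

m ≈ 377 g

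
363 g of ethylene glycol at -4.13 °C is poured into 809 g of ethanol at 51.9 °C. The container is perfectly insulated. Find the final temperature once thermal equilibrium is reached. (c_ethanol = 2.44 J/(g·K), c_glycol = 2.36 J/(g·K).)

T_f ≈ 34.9 °C

Setting the total heat transfer to zero:
809·2.44·(T − 51.9) + 363·2.36·(T − (-4.13)) = 0
1974(T − 51.9) + 856.68(T − (-4.13)) = 0
(1974 + 856.68) T = 1974·51.9 + 856.68·(-4.13)
T = 98910/2830.6 ≈ 34.94 °C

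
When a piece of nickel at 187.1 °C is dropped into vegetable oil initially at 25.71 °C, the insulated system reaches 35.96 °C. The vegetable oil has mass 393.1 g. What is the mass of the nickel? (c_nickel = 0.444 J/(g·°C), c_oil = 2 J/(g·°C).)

|Q_nickel| = |Q_oil|:
m·0.444·(187.1 − 35.96) = 393.1·2·(35.96 − 25.71)
67.11 m = 8058.6  ⇒  m ≈ 120.1 g

m ≈ 120 g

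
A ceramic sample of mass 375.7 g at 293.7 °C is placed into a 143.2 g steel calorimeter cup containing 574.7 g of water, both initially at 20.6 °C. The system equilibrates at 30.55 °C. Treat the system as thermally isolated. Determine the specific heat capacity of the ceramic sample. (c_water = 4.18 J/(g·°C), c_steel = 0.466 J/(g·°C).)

c ≈ 0.248 J/(g·°C)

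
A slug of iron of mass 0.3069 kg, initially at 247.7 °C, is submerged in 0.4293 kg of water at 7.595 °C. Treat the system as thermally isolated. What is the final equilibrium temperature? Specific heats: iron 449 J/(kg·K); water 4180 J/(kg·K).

Let T be the final temperature. ΣQ_i = 0:
0.3069*449*(T − 247.7) + 0.4293*4180*(T − 7.595) = 0
1932.3 T = 47762
T ≈ 24.72 °C

T_f ≈ 24.7 °C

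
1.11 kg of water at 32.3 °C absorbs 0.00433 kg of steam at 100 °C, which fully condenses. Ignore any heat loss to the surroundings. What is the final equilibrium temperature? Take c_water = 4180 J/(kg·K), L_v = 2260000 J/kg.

T_f ≈ 34.7 °C

Conservation of energy gives ΣQ = 0:
condense steam: −0.00433·2260000 = −9785.8; condensed water 100 °C→T: 18.1(T − 100); original water: 4639.8(T − 32.3)
4657.9 T = 9785.8 + 1809.9 + 149866 = 161461
T ≈ 34.66 °C (< 100 °C, so full condensation is consistent).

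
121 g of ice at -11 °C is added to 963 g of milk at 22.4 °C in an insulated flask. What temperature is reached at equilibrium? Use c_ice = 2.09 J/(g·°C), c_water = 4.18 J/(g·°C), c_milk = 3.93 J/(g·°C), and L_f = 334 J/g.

Sum of m c ΔT and latent-heat terms is zero:
warm ice to 0 °C: 121·2.09·(0 − (-11)) = 2781.8; melt ice: 121·334 = 40414; meltwater 0→T: 121·4.18·T = 505.78 T; milk: 3784.6(T − 22.4)
4290.4 T = 84775 − 43196 = 41579
T ≈ 9.69 °C (positive, so assuming full melt was valid).

T_f ≈ 9.7 °C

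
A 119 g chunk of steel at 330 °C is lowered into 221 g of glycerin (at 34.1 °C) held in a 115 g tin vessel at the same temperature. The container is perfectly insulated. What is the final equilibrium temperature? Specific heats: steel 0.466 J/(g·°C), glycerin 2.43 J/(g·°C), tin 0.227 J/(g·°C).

Let T be the final temperature. ΣQ_i = 0:
119×0.466×(T − 330) + 221×2.43×(T − 34.1) + 115×0.227×(T − 34.1) = 0
55.45(T − 330) + 537.03(T − 34.1) + 26.11(T − 34.1) = 0
618.59 T = 37503
T ≈ 60.63 °C

T_f ≈ 60.6 °C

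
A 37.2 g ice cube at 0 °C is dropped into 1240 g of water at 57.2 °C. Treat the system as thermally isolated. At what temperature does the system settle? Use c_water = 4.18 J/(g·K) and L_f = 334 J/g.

Conservation of energy gives ΣQ = 0:
melt ice: 37.2×334 = 12425; warm the meltwater: 155.5 T; water: 5183.2(T − 57.2)
5338.7 T = 296479 − 12425 = 284054
T ≈ 53.21 °C — above 0 °C, consistent with complete melting.

T_f ≈ 53.2 °C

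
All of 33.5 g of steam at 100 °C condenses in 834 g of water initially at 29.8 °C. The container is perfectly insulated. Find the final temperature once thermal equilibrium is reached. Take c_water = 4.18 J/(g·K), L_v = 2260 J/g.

T_f ≈ 53.4 °C

Sum of m c ΔT and latent-heat terms is zero:
condense steam: −33.5×2260 = −75710; condensate cools 100→T: 33.5×4.18×(T − 100) = 140.03(T − 100); water warms: 834×4.18×(T − 29.8) = 3486.1(T − 29.8)
3626.2 T = 75710 + 14003 + 103886 = 193599
T ≈ 53.39 °C, under the boiling point, so the assumption holds.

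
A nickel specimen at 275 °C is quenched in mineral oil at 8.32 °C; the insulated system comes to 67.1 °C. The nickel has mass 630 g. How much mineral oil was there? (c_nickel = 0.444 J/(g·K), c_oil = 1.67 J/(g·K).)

m ≈ 592 g

Energy conservation, ΣQ = 0:
630×0.444×(67.1 − 275) + m×1.67×(67.1 − 8.32) = 0
98.16 m = 58154
m = 58154/98.16 ≈ 592.4 g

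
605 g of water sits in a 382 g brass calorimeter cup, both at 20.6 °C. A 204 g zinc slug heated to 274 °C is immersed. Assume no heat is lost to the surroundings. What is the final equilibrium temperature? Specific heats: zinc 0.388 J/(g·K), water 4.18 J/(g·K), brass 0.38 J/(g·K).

Net heat exchanged in the isolated system is zero:
204×0.388×(T − 274) + 605×4.18×(T − 20.6) + 382×0.38×(T − 20.6) = 0
79.15(T − 274) + 2528.9(T − 20.6) + 145.16(T − 20.6) = 0
(79.15 + 2528.9 + 145.16) T = 79.15×274 + 2528.9×20.6 + 145.16×20.6
T = 76773/2753.2 ≈ 27.88 °C

T_f ≈ 27.9 °C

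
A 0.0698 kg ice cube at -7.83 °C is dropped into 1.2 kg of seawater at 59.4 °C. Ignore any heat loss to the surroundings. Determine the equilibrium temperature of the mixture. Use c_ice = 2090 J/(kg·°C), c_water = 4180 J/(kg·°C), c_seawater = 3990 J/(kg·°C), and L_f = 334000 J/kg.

T_f ≈ 51.2 °C

Heat gained plus heat lost sum to zero:
ice -7.83→0 °C: 0.0698×2090×7.83 = 1142.3; latent heat to melt: 0.0698×334000 = 23313; warm the meltwater: 291.76 T; seawater: 4788(T − 59.4)
5079.8 T = 284407 − 24455 = 259952
T ≈ 51.17 °C (positive, so assuming full melt was valid).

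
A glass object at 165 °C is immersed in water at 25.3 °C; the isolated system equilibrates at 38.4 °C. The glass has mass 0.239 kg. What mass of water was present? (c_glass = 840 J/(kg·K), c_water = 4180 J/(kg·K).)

m ≈ 0.464 kg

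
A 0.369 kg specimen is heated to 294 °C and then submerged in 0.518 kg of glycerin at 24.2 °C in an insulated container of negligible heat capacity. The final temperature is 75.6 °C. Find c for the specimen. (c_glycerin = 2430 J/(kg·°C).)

Heat lost by the specimen = heat gained by the glycerin:
0.369·c·(294 − 75.6) = 0.518·2430·(75.6 − 24.2)
80.59 c = 64699  ⇒  c ≈ 802.8 J/(kg·°C)

c ≈ 803 J/(kg·°C)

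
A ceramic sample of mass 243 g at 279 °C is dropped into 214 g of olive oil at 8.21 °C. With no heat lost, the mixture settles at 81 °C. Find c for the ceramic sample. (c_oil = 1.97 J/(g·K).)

m_s c (T_s − T_f) = m_oil c_oil (T_f − T_0):
243·c·(279 − 81) = 214·1.97·(81 − 8.21)
48114 c = 30687  ⇒  c ≈ 0.6378 J/(g·K)

c ≈ 0.638 J/(g·K)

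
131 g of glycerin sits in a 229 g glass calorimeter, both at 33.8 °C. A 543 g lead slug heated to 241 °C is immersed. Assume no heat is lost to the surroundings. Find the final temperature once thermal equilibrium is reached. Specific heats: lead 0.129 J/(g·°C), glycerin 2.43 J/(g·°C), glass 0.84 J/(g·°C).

T_f ≈ 58.8 °C

Energy conservation, ΣQ = 0:
543·0.129·(T − 241) + 131·2.43·(T − 33.8) + 229·0.84·(T − 33.8) = 0
(70.05 + 318.33 + 192.36) T = 70.05·241 + 318.33·33.8 + 192.36·33.8
T = 34143/580.74 ≈ 58.79 °C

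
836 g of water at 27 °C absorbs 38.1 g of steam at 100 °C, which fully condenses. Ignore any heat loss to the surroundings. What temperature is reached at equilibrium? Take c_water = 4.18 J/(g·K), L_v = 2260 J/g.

Setting the total heat transfer to zero:
condense steam: −38.1·2260 = −86106; condensate cools 100→T: 38.1·4.18·(T − 100) = 159.26(T − 100); original water: 3494.5(T − 27)
3653.7 T = 86106 + 15926 + 94351 = 196383
T ≈ 53.75 °C — below 100 °C, confirming all the steam condensed.

T_f ≈ 53.7 °C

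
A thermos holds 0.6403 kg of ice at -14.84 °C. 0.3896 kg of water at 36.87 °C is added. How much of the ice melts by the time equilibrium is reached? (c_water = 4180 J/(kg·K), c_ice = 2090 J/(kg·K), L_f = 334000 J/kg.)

Cooling the water to 0 °C releases 0.3896·4180·36.87 = 60044 J.
Warming the ice to 0 °C takes 0.6403·2090·14.84 = 19859 J, leaving 40185 J for melting.
Melting all 0.6403 kg of ice would need 0.6403·334000 = 213860 J.
Since 40185 < 213860 J, not all the ice melts; equilibrium is at 0 °C.
Mass melted = 40185/334000 ≈ 0.1203 kg.

m_melted ≈ 0.12 kg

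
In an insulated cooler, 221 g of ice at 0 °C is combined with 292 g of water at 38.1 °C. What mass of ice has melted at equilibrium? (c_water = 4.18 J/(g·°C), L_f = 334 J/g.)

Water can give up m c ΔT = 292·4.18·38.1 = 46503 J before reaching 0 °C.
Fully melting the ice requires m_ice L_f = 221·334 = 73814 J.
That's not enough to melt it all — equilibrium is at 0 °C with ice remaining.
Mass melted = 46503/334 ≈ 139.2 g.

m_melted ≈ 139 g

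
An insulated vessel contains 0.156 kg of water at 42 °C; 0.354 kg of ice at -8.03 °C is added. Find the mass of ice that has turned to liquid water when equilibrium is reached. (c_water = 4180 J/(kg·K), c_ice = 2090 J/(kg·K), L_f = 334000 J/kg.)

m_melted ≈ 0.0642 kg

Heat available from the water dropping to 0 °C: 0.156×4180×42 = 27387 J.
Of that, 0.354×2090×8.03 = 5941.1 J goes to bring the ice to 0 °C, leaving 21446 J.
Fully melting the ice requires m_ice L_f = 0.354×334000 = 118236 J.
That's not enough to melt it all — equilibrium is at 0 °C with ice remaining.
Mass melted = 21446/334000 ≈ 0.06421 kg.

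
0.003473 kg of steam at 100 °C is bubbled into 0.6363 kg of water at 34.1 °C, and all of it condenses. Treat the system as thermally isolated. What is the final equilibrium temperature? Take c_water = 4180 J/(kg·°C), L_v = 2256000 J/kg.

Energy balance with sensible and latent terms:
condense steam: −0.003473×2256000 = −7835.1; condensed water 100 °C→T: 14.52(T − 100); water warms: 0.6363×4180×(T − 34.1) = 2659.7(T − 34.1)
2674.3 T = 7835.1 + 1451.7 + 90697 = 99984
T ≈ 37.39 °C, under the boiling point, so the assumption holds.

T_f ≈ 37.4 °C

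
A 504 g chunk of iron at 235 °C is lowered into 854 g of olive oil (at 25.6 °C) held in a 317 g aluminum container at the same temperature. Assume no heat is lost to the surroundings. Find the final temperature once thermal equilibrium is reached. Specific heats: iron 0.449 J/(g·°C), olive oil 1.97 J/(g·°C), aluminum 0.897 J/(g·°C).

Energy conservation, ΣQ = 0:
504·0.449·(T − 235) + 854·1.97·(T − 25.6) + 317·0.897·(T − 25.6) = 0
2193 T = 103528
T = 103528/2193 ≈ 47.21 °C

T_f ≈ 47.2 °C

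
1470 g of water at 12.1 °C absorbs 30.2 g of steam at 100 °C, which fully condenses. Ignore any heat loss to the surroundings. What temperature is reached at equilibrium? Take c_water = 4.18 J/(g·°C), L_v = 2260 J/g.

T_f ≈ 24.8 °C

Taking heat into each body as positive, Σ m c ΔT = 0:
latent heat released on condensation: 30.2×2260 = 68252
  condensate cools 100→T: 30.2×4.18×(T − 100) = 126.24(T − 100)
  water warms: 1470×4.18×(T − 12.1) = 6144.6(T − 12.1)
6270.8 T = 68252 + 12624 + 74350 = 155225
T ≈ 24.75 °C (< 100 °C, so full condensation is consistent).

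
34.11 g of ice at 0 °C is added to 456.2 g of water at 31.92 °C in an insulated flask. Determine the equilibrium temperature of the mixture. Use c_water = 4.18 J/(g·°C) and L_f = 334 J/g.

T_f ≈ 24.1 °C

Heat gained plus heat lost sum to zero:
melt ice: 34.11·334 = 11393; meltwater 0→T: 34.11·4.18·T = 142.58 T; water: 1906.9(T − 31.92)
2049.5 T = 60869 − 11393 = 49476
T ≈ 24.14 °C (positive, so assuming full melt was valid).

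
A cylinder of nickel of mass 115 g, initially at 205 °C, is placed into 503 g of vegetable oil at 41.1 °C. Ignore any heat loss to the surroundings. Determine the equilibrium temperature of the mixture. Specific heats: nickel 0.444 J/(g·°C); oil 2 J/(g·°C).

Conservation of energy gives ΣQ = 0:
115*0.444*(T − 205) + 503*2*(T − 41.1) = 0
51.06(T − 205) + 1006(T − 41.1) = 0
1057.1 T = 51814
T = 51814/1057.1 ≈ 49.02 °C

T_f ≈ 49.0 °C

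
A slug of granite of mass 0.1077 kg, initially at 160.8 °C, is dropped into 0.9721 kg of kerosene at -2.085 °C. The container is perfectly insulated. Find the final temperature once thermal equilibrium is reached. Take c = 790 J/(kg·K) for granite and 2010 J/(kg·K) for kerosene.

T_f ≈ 4.7 °C

T_f is the heat-capacity-weighted average of the initial temperatures:
T_f = (85.08×160.8 + 1953.9×(-2.085)) / (85.08 + 1953.9)
    = 9607.4 / 2039 ≈ 4.71 °C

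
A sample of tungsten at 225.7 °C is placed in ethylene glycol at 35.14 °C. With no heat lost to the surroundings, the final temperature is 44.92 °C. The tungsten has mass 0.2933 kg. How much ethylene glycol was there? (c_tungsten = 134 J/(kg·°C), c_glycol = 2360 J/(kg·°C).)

|Q_tungsten| = |Q_glycol|:
0.2933×134×(225.7 − 44.92) = m×2360×(44.92 − 35.14)
23081 m = 7105.1  ⇒  m ≈ 0.3078 kg

m ≈ 0.308 kg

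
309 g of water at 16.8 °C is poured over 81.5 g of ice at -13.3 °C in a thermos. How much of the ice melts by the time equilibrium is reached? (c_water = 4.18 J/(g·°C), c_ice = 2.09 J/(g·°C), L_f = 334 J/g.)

m_melted ≈ 58.2 g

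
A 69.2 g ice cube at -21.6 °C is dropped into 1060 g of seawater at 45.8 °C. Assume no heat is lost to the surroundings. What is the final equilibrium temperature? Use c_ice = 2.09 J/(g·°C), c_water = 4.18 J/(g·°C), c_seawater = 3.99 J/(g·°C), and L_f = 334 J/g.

T_f ≈ 37.1 °C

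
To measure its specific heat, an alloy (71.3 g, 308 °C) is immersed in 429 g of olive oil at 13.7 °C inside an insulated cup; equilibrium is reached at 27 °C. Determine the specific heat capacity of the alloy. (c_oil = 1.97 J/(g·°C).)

Let T be the final temperature. ΣQ_i = 0:
71.3×c×(27 − 308) + 429×1.97×(27 − 13.7) = 0
-20035 c = -11240
c = -11240/-20035 ≈ 0.561 J/(g·°C)

c ≈ 0.561 J/(g·°C)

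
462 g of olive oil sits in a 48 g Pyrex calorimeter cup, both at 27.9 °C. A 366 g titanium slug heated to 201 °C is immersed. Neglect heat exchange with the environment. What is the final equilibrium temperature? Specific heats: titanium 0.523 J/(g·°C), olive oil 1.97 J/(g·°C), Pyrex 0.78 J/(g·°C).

Let T be the final temperature. ΣQ_i = 0:
366×0.523×(T − 201) + 462×1.97×(T − 27.9) + 48×0.78×(T − 27.9) = 0
191.42(T − 201) + 910.14(T − 27.9) + 37.44(T − 27.9) = 0
1139 T = 64912
T = 64912/1139 ≈ 56.99 °C

T_f ≈ 57.0 °C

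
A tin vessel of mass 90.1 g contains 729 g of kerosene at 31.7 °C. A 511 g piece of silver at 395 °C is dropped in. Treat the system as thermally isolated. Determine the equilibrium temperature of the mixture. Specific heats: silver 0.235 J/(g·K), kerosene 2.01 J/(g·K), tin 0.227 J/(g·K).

T_f ≈ 58.9 °C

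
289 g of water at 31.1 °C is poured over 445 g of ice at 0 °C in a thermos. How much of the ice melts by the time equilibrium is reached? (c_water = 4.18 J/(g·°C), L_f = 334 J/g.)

Water can give up m c ΔT = 289×4.18×31.1 = 37569 J before reaching 0 °C.
To melt every bit of ice: 445×334 = 148630 J.
That's not enough to melt it all — equilibrium is at 0 °C with ice remaining.
Mass melted = 37569/334 ≈ 112.5 g.

m_melted ≈ 112 g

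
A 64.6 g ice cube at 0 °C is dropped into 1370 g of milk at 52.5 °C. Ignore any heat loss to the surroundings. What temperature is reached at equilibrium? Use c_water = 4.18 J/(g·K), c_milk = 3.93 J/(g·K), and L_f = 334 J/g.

T_f ≈ 46.2 °C

Conservation of energy gives ΣQ = 0:
melt ice: 64.6×334 = 21576; warm the meltwater: 270.03 T; milk cools: 1370×3.93×(T − 52.5) = 5384.1(T − 52.5)
5654.1 T = 282665 − 21576 = 261089
T ≈ 46.18 °C (positive, so assuming full melt was valid).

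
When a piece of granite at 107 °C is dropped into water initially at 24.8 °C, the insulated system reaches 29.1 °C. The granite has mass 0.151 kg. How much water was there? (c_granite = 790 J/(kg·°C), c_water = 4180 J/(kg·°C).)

m ≈ 0.517 kg

Heat gained plus heat lost sum to zero:
0.151×790×(29.1 − 107) + m×4180×(29.1 − 24.8) = 0
17974 m = 9292.7
m = 9292.7/17974 ≈ 0.517 kg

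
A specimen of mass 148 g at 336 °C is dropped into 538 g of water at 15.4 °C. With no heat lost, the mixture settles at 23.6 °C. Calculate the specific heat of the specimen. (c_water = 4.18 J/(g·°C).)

c ≈ 0.399 J/(g·°C)

m_s c (T_s − T_f) = m_water c_water (T_f − T_0):
148×c×(336 − 23.6) = 538×4.18×(23.6 − 15.4)
46235 c = 18440  ⇒  c ≈ 0.3988 J/(g·°C)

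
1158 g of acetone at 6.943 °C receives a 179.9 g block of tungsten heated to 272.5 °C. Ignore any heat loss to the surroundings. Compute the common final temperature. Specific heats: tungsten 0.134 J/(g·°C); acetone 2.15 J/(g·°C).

With ΣQ=0 the equilibrium temperature is the m·c-weighted mean:
T_f = (24.11×272.5 + 2489.7×6.943) / (24.11 + 2489.7)
    = 23855 / 2513.8 ≈ 9.49 °C

T_f ≈ 9.5 °C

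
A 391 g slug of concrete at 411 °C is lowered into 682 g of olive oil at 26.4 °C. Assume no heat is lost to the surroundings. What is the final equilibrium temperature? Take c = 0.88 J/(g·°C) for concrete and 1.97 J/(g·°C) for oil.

T_f ≈ 104.8 °C

T_f = Σ m_i c_i T_i / Σ m_i c_i:
T_f = (344.08·411 + 1343.5·26.4) / (344.08 + 1343.5)
    = 176886 / 1687.6 ≈ 104.81 °C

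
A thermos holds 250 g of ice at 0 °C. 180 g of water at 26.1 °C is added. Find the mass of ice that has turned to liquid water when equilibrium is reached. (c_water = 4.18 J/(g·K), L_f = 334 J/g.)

m_melted ≈ 58.8 g

Cooling the water to 0 °C releases 180×4.18×26.1 = 19638 J.
Melting all 250 g of ice would need 250×334 = 83500 J.
19638 J < 83500 J, so only part of the ice melts and the system sits at 0 °C.
Mass melted = 19638/334 ≈ 58.8 g.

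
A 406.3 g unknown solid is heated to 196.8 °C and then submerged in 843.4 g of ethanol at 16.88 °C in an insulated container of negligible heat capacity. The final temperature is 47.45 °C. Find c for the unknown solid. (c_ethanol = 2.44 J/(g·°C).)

c ≈ 1.04 J/(g·°C)

Setting the total heat transfer to zero:
406.3×c×(47.45 − 196.8) + 843.4×2.44×(47.45 − 16.88) = 0
-60681 c = -62910
c = -62910/-60681 ≈ 1.037 J/(g·°C)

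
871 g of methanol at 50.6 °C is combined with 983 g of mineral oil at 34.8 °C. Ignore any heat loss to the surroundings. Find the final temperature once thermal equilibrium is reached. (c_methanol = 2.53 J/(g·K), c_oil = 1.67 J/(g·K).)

T_f ≈ 43.9 °C

|Q_methanol| = |Q_oil|:
871*2.53*(50.6 − T) = 983*1.67*(T − 34.8)
2203.6(50.6 − T) = 1641.6(T − 34.8)
3845.2 T = 168632  ⇒  T ≈ 43.85 °C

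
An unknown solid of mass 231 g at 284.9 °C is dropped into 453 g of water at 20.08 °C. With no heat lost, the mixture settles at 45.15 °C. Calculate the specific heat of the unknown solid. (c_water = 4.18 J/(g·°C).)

Let T be the final temperature. ΣQ_i = 0:
231×c×(45.15 − 284.9) + 453×4.18×(45.15 − 20.08) = 0
-55382 c = -47471
c = -47471/-55382 ≈ 0.8572 J/(g·°C)

c ≈ 0.857 J/(g·°C)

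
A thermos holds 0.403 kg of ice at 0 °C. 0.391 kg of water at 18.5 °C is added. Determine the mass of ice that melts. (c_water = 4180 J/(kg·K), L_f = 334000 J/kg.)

Water can give up m c ΔT = 0.391·4180·18.5 = 30236 J before reaching 0 °C.
Fully melting the ice requires m_ice L_f = 0.403·334000 = 134602 J.
30236 J < 134602 J, so only part of the ice melts and the system sits at 0 °C.
m_melted·334000 = 30236  ⇒  m_melted ≈ 0.09053 kg.

m_melted ≈ 0.0905 kg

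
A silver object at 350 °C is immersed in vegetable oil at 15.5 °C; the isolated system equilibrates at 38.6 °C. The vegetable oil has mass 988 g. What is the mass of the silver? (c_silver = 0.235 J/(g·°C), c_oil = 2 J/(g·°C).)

|Q_silver| = |Q_oil|:
m·0.235·(350 − 38.6) = 988·2·(38.6 − 15.5)
73.18 m = 45646  ⇒  m ≈ 623.8 g

m ≈ 624 g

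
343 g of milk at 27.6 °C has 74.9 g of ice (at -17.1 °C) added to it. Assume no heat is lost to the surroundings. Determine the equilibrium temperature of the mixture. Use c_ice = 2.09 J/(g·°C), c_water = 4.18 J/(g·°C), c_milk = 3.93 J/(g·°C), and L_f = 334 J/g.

T_f ≈ 5.7 °C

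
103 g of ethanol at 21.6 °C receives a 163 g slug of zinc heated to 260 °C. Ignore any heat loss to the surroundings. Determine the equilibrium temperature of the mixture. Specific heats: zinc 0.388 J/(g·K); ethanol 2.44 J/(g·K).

Taking heat into each body as positive, Σ m c ΔT = 0:
163×0.388×(T − 260) + 103×2.44×(T − 21.6) = 0
63.24(T − 260) + 251.32(T − 21.6) = 0
314.56 T = 21872
T = 21872 / 314.56 = 69.5 °C

T_f ≈ 69.5 °C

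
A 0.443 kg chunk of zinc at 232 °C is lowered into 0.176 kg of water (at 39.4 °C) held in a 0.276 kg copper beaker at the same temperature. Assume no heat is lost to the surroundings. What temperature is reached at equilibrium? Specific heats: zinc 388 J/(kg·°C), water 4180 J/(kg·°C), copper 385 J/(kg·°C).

T_f ≈ 72.1 °C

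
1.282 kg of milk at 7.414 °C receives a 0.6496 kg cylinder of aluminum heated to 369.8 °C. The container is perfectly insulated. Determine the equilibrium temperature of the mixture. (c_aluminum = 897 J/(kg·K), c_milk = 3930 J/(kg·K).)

T_f ≈ 45.0 °C

Conservation of energy gives ΣQ = 0:
0.6496×897×(T − 369.8) + 1.282×3930×(T − 7.414) = 0
582.69(T − 369.8) + 5038.3(T − 7.414) = 0
5621 T = 252833
T ≈ 44.98 °C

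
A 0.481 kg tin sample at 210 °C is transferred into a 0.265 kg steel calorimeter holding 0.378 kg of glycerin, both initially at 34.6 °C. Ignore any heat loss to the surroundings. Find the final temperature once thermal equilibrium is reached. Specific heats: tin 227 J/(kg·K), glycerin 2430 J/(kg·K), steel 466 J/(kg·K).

T_f ≈ 51.2 °C

T_f is the heat-capacity-weighted average of the initial temperatures:
T_f = (109.19·210 + 918.54·34.6 + 123.49·34.6) / (109.19 + 918.54 + 123.49)
    = 58984 / 1151.2 ≈ 51.24 °C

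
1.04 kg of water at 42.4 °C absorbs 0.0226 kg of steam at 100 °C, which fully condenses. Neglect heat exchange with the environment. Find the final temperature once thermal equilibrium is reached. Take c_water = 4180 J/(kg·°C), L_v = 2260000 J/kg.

T_f ≈ 55.1 °C

Heat gained plus heat lost sum to zero:
steam→water at 100 °C releases m L_v = 0.0226·2260000 = 51076
  condensate cools 100→T: 0.0226·4180·(T − 100) = 94.47(T − 100)
  water warms: 1.04·4180·(T − 42.4) = 4347.2(T − 42.4)
4441.7 T = 51076 + 9446.8 + 184321 = 244844
T ≈ 55.12 °C, under the boiling point, so the assumption holds.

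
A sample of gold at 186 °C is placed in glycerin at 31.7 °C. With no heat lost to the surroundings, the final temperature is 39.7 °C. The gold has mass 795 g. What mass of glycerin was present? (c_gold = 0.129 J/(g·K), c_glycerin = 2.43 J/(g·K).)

Energy conservation, ΣQ = 0:
795×0.129×(39.7 − 186) + m×2.43×(39.7 − 31.7) = 0
19.44 m = 15004
m = 15004/19.44 ≈ 771.8 g

m ≈ 772 g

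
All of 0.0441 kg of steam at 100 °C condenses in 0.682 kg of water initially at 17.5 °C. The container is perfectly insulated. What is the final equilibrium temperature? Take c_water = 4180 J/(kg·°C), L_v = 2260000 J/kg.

Net heat exchanged in the isolated system is zero:
latent heat released on condensation: 0.0441·2260000 = 99666; condensed water 100 °C→T: 184.34(T − 100); water warms: 0.682·4180·(T − 17.5) = 2850.8(T − 17.5)
3035.1 T = 99666 + 18434 + 49888 = 167988
T ≈ 55.35 °C — below 100 °C, confirming all the steam condensed.

T_f ≈ 55.3 °C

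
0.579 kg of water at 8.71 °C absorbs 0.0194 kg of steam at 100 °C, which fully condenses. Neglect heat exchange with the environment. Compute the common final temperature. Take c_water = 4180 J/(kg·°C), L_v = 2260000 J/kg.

T_f ≈ 29.2 °C

Heat gained plus heat lost sum to zero:
latent heat released on condensation: 0.0194·2260000 = 43844; condensed water 100 °C→T: 81.09(T − 100); water warms: 0.579·4180·(T − 8.71) = 2420.2(T − 8.71)
2501.3 T = 43844 + 8109.2 + 21080 = 73033
T ≈ 29.20 °C — below 100 °C, confirming all the steam condensed.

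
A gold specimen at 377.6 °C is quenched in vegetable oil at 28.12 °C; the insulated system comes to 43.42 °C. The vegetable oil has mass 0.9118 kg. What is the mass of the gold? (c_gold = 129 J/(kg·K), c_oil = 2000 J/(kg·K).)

m ≈ 0.647 kg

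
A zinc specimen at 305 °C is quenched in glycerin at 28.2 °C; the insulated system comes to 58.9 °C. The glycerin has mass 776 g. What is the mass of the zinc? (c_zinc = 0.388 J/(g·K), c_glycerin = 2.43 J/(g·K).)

m ≈ 606 g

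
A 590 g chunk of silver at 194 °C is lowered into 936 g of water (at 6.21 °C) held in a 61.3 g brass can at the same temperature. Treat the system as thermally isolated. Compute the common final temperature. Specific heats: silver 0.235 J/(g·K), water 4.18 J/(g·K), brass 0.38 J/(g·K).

Heat gained plus heat lost sum to zero:
590*0.235*(T − 194) + 936*4.18*(T − 6.21) + 61.3*0.38*(T − 6.21) = 0
4074.4 T = 51339
T ≈ 12.60 °C

T_f ≈ 12.6 °C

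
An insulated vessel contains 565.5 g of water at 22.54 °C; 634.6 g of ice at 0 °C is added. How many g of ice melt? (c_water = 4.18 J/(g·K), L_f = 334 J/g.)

Cooling the water to 0 °C releases 565.5×4.18×22.54 = 53280 J.
Fully melting the ice requires m_ice L_f = 634.6×334 = 211956 J.
53280 J < 211956 J, so only part of the ice melts and the system sits at 0 °C.
m_melted×334 = 53280  ⇒  m_melted ≈ 159.5 g.

m_melted ≈ 160 g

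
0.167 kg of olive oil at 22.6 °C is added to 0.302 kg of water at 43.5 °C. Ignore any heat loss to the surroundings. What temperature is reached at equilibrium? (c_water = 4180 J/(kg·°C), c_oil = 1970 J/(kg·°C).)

T_f ≈ 39.2 °C

Setting the total heat transfer to zero:
0.302*4180*(T − 43.5) + 0.167*1970*(T − 22.6) = 0
(1262.4 + 328.99) T = 1262.4*43.5 + 328.99*22.6
T ≈ 39.18 °C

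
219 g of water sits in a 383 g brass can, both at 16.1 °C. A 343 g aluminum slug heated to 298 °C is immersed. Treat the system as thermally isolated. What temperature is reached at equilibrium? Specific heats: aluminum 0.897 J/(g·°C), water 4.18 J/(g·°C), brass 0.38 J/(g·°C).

T_f ≈ 79.5 °C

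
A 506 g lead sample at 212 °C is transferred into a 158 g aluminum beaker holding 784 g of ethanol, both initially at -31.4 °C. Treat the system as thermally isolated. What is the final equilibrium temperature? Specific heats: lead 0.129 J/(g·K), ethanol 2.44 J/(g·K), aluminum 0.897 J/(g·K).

Setting the total heat transfer to zero:
506*0.129*(T − 212) + 784*2.44*(T − (-31.4)) + 158*0.897*(T − (-31.4)) = 0
65.27(T − 212) + 1913(T − (-31.4)) + 141.73(T − (-31.4)) = 0
2120 T = -50679
T = -50679/2120 ≈ -23.91 °C

T_f ≈ -23.9 °C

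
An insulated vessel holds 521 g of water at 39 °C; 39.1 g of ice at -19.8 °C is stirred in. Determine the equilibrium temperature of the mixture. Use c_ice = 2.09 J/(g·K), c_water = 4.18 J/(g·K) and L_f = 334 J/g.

T_f ≈ 30.0 °C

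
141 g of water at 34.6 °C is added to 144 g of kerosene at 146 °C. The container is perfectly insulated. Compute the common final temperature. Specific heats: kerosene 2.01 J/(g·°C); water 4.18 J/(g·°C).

T_f ≈ 71.3 °C

Conservation of energy gives ΣQ = 0:
144·2.01·(T − 146) + 141·4.18·(T − 34.6) = 0
878.82 T = 62651
T = 62651 / 878.82 = 71.3 °C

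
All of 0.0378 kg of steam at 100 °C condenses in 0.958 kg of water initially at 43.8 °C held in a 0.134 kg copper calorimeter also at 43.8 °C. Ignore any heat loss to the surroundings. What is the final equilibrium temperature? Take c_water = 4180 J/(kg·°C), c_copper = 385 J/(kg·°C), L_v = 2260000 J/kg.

T_f ≈ 66.2 °C

Heat gained plus heat lost sum to zero:
condense steam: −0.0378·2260000 = −85428
  condensate cools 100→T: 0.0378·4180·(T − 100) = 158(T − 100)
  water warms: 0.958·4180·(T − 43.8) = 4004.4(T − 43.8)
  cup: 51.59(T − 43.8)
4214 T = 85428 + 15800 + 177654 = 278883
T ≈ 66.18 °C (< 100 °C, so full condensation is consistent).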